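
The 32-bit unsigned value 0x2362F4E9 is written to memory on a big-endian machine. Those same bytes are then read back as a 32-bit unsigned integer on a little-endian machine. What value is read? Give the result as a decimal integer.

Stored big-endian, the bytes at ascending addresses are 23 62 F4 E9.
Read back as little-endian, the first byte is least significant, giving 0xE9F46223.
0xE9F46223 = 3925107235.

3925107235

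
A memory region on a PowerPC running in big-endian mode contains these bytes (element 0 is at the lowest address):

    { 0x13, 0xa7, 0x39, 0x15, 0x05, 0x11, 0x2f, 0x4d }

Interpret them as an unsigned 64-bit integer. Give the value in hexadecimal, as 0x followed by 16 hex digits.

0x13A7391505112F4D

Big-endian stores the most-significant byte at the lowest address.
The bytes are already most-significant first: 0x13A7391505112F4D.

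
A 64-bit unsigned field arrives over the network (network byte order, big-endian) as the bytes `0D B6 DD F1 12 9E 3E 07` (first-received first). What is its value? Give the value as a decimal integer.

In big-endian order the high byte comes first in memory.
The bytes are already most-significant first: 0x0DB6DDF1129E3E07.
0x0DB6DDF1129E3E07 = 988221195723619847.

988221195723619847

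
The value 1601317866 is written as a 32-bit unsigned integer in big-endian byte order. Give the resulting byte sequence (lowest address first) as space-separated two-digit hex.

5F 72 2B EA

1601317866 in hexadecimal, padded to 32 bits, is 0x5F722BEA.
Split into bytes (most-significant first): 5F 72 2B EA.
Big-endian: lowest address holds the most-significant byte.
So the memory order matches the most-significant-first order: 5F 72 2B EA.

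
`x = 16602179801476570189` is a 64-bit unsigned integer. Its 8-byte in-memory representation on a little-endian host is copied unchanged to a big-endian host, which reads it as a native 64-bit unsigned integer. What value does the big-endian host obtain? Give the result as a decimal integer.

16602179801476570189 in 64-bit hexadecimal is 0xE666CA913C2D1C4D.
Stored little-endian, the bytes at ascending addresses are 4D 1C 2D 3C 91 CA 66 E6.
Read back as big-endian, the last byte is least significant, giving 0x4D1C2D3C91CA66E6.
0x4D1C2D3C91CA66E6 = 5556365778435598054.

5556365778435598054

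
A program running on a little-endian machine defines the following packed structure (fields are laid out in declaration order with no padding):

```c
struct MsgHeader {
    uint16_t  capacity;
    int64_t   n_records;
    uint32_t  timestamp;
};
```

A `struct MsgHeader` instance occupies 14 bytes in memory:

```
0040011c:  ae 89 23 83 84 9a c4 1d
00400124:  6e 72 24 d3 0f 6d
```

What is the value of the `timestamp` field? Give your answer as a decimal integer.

1829753636

`timestamp` follows `capacity` (2 B), `n_records` (8 B), so it starts at offset 2 + 8 = 10 and occupies 4 bytes.
Bytes at offsets 10..13: 24 D3 0F 6D.
Little-endian stores the least-significant byte at the lowest address.
Reassemble most-significant byte first: 6D 0F D3 24 → 0x6D0FD324.
0x6D0FD324 = 1829753636.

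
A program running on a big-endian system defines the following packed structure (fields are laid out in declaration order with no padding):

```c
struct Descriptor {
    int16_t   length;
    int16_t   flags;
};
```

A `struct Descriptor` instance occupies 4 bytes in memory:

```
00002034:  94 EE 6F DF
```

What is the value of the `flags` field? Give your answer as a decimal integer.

28639

`flags` follows `length` (2 bytes), so it starts at byte offset 2 and occupies 2 bytes.
Bytes at offsets 2..3: 6F DF.
Big-endian: lowest address holds the most-significant byte.
The bytes are already most-significant first: 0x6FDF.
0x6FDF = 28639.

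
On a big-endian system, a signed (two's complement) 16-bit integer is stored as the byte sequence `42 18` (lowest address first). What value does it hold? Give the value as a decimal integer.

In big-endian order the high byte comes first in memory.
The bytes are already most-significant first: 0x4218.
0x4218 = 16920.

16920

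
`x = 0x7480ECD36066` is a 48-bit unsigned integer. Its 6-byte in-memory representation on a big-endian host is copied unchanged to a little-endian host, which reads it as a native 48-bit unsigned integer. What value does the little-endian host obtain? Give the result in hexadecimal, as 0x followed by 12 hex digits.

0x6660D3EC8074

Stored big-endian, the bytes at ascending addresses are 74 80 EC D3 60 66.
Read back as little-endian, the first byte is least significant, giving 0x6660D3EC8074.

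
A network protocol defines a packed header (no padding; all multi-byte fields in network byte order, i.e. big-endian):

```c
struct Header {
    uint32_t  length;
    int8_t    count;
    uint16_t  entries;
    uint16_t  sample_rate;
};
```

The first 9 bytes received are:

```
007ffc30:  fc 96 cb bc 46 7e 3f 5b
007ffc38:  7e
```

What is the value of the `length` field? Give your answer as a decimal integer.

`length` is the first field, at byte offset 0, occupying 4 bytes.
Bytes at offsets 0..3: FC 96 CB BC.
Big-endian stores the most-significant byte at the lowest address.
The bytes are already most-significant first: 0xFC96CBBC.
0xFC96CBBC = 4237740988.

4237740988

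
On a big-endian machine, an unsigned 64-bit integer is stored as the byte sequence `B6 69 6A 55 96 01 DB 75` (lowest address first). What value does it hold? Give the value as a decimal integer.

In big-endian order the high byte comes first in memory.
The bytes are already most-significant first: 0xB6696A559601DB75.
0xB6696A559601DB75 = 13144153903278971765.

13144153903278971765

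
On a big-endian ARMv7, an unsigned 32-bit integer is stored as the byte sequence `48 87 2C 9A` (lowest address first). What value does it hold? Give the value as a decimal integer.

1216818330

In big-endian order the high byte comes first in memory.
The bytes are already most-significant first: 0x48872C9A.
0x48872C9A = 1216818330.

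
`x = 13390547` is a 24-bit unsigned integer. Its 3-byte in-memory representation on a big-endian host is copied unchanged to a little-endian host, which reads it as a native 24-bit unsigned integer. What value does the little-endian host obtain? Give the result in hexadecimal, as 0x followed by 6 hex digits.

13390547 in 24-bit hexadecimal is 0xCC52D3.
Stored big-endian, the bytes at ascending addresses are CC 52 D3.
Read back as little-endian, the first byte is least significant, giving 0xD352CC.

0xD352CC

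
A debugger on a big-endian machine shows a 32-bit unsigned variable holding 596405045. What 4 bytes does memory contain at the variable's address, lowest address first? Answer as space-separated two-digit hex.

596405045 in hexadecimal, padded to 32 bits, is 0x238C6B35.
Split into bytes (most-significant first): 23 8C 6B 35.
Big-endian: lowest address holds the most-significant byte.
So the memory order matches the most-significant-first order: 23 8C 6B 35.

23 8C 6B 35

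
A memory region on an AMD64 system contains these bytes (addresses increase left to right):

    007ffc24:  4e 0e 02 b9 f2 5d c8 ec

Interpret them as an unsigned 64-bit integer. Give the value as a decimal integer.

17061990485360512590

In little-endian order the low byte comes first in memory.
Reassemble most-significant byte first: EC C8 5D F2 B9 02 0E 4E → 0xECC85DF2B9020E4E.
0xECC85DF2B9020E4E = 17061990485360512590.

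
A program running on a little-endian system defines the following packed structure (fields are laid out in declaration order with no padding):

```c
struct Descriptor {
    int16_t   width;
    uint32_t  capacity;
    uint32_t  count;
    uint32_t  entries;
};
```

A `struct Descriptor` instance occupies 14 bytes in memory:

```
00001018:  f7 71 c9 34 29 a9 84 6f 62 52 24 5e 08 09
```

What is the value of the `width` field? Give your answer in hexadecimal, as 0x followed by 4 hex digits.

0x71F7

`width` is the first field, at byte offset 0, occupying 2 bytes.
Bytes at offsets 0..1: F7 71.
Little-endian: lowest address holds the least-significant byte.
Reassemble most-significant byte first: 71 F7 → 0x71F7.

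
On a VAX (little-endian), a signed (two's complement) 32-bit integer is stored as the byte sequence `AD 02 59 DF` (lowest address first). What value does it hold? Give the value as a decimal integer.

In little-endian order the low byte comes first in memory.
Reassemble most-significant byte first: DF 59 02 AD → 0xDF5902AD.
Top bit is set, so as a signed 32-bit value this is 0xDF5902AD − 2^32 = -547814739.

-547814739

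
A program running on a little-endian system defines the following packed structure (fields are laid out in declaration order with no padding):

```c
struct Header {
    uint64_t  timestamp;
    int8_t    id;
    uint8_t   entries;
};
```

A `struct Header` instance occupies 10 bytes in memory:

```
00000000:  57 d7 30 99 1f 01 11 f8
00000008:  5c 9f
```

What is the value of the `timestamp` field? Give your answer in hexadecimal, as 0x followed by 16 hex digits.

`timestamp` is the first field, at byte offset 0, occupying 8 bytes.
Bytes at offsets 0..7: 57 D7 30 99 1F 01 11 F8.
Little-endian stores the least-significant byte at the lowest address.
Reassemble most-significant byte first: F8 11 01 1F 99 30 D7 57 → 0xF811011F9930D757.

0xF811011F9930D757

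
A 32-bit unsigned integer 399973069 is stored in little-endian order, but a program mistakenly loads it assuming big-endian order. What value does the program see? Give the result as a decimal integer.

3441088279

399973069 in 32-bit hexadecimal is 0x17D71ACD.
Stored little-endian, the bytes at ascending addresses are CD 1A D7 17.
Read back as big-endian, the last byte is least significant, giving 0xCD1AD717.
0xCD1AD717 = 3441088279.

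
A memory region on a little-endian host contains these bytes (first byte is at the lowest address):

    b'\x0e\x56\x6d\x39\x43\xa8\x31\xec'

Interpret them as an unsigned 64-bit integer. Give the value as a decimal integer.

17019569473489557006

Little-endian stores the least-significant byte at the lowest address.
Reassemble most-significant byte first: EC 31 A8 43 39 6D 56 0E → 0xEC31A843396D560E.
0xEC31A843396D560E = 17019569473489557006.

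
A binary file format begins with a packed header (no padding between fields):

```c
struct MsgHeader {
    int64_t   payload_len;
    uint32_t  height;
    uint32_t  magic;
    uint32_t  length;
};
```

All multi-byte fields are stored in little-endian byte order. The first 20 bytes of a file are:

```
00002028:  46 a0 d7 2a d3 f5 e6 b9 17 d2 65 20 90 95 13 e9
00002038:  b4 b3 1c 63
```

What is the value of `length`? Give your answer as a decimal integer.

1662825396

`length` follows `payload_len` (8 B), `height` (4 B), `magic` (4 B), so it starts at offset 8 + 4 + 4 = 16 and occupies 4 bytes.
Bytes at offsets 16..19: B4 B3 1C 63.
Little-endian stores the least-significant byte at the lowest address.
Reassemble most-significant byte first: 63 1C B3 B4 → 0x631CB3B4.
0x631CB3B4 = 1662825396.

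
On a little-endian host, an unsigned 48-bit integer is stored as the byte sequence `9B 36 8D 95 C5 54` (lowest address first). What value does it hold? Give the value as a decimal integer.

Little-endian stores the least-significant byte at the lowest address.
Reassemble most-significant byte first: 54 C5 95 8D 36 9B → 0x54C5958D369B.
0x54C5958D369B = 93207594350235.

93207594350235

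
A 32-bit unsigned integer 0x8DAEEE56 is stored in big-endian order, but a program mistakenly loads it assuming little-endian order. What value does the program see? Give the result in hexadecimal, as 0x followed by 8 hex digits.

Stored big-endian, the bytes at ascending addresses are 8D AE EE 56.
Read back as little-endian, the first byte is least significant, giving 0x56EEAE8D.

0x56EEAE8D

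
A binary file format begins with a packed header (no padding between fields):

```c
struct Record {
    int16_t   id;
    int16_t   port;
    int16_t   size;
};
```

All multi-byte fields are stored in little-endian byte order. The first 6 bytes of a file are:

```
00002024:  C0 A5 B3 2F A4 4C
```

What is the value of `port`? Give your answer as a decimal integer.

`port` follows `id` (2 bytes), so it starts at byte offset 2 and occupies 2 bytes.
Bytes at offsets 2..3: B3 2F.
In little-endian order the low byte comes first in memory.
Reassemble most-significant byte first: 2F B3 → 0x2FB3.
0x2FB3 = 12211.

12211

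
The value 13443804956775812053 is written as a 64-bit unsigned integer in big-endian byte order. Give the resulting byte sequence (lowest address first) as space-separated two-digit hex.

13443804956775812053 in hexadecimal, padded to 64 bits, is 0xBA91FD613E420BD5.
Split into bytes (most-significant first): BA 91 FD 61 3E 42 0B D5.
Big-endian: lowest address holds the most-significant byte.
So the memory order matches the most-significant-first order: BA 91 FD 61 3E 42 0B D5.

BA 91 FD 61 3E 42 0B D5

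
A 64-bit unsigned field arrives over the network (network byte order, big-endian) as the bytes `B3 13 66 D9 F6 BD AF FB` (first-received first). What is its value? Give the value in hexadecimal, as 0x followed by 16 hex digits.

0xB31366D9F6BDAFFB

Big-endian stores the most-significant byte at the lowest address.
The bytes are already most-significant first: 0xB31366D9F6BDAFFB.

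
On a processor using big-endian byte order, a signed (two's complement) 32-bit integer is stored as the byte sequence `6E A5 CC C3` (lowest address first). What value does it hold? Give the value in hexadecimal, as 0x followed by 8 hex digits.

Big-endian stores the most-significant byte at the lowest address.
The bytes are already most-significant first: 0x6EA5CCC3.

0x6EA5CCC3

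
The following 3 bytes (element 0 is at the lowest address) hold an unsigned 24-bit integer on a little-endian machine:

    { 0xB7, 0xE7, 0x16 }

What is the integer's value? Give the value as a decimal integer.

Little-endian stores the least-significant byte at the lowest address.
Reassemble most-significant byte first: 16 E7 B7 → 0x16E7B7.
0x16E7B7 = 1501111.

1501111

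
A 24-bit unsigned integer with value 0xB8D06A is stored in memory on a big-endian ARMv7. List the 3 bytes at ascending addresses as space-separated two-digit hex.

B8 D0 6A

Split into bytes (most-significant first): B8 D0 6A.
In big-endian order the high byte comes first in memory.
So the memory order matches the most-significant-first order: B8 D0 6A.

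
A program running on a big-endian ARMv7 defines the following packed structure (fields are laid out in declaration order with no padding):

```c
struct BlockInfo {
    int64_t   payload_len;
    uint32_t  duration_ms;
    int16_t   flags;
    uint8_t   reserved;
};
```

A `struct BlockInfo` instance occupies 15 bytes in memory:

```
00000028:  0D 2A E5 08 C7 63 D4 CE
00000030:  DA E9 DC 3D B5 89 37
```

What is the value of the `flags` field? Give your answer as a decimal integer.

-19063

`flags` follows `payload_len` (8 B), `duration_ms` (4 B), so it starts at offset 8 + 4 = 12 and occupies 2 bytes.
Bytes at offsets 12..13: B5 89.
In big-endian order the high byte comes first in memory.
The bytes are already most-significant first: 0xB589.
Top bit is set, so as a signed 16-bit value this is 0xB589 − 2^16 = -19063.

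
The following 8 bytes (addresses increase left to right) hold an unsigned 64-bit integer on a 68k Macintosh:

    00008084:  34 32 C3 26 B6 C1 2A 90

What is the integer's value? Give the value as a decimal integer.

Big-endian stores the most-significant byte at the lowest address.
The bytes are already most-significant first: 0x3432C326B6C12A90.
0x3432C326B6C12A90 = 3761283209850071696.

3761283209850071696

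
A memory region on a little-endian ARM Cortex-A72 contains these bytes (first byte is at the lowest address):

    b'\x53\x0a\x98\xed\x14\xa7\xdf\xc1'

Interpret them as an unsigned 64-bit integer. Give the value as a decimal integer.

13970068277453916755

Little-endian stores the least-significant byte at the lowest address.
Reassemble most-significant byte first: C1 DF A7 14 ED 98 0A 53 → 0xC1DFA714ED980A53.
0xC1DFA714ED980A53 = 13970068277453916755.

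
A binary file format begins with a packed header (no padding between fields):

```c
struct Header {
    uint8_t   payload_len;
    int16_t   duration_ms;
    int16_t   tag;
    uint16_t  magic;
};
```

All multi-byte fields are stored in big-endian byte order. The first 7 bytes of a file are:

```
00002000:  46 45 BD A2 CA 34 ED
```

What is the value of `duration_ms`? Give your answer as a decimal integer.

`duration_ms` follows `payload_len` (1 byte), so it starts at byte offset 1 and occupies 2 bytes.
Bytes at offsets 1..2: 45 BD.
Big-endian: lowest address holds the most-significant byte.
The bytes are already most-significant first: 0x45BD.
0x45BD = 17853.

17853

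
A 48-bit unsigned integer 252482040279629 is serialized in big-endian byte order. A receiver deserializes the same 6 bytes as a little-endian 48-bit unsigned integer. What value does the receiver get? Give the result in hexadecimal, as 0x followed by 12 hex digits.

0x4DB2528EA1E5

252482040279629 in 48-bit hexadecimal is 0xE5A18E52B24D.
Stored big-endian, the bytes at ascending addresses are E5 A1 8E 52 B2 4D.
Read back as little-endian, the first byte is least significant, giving 0x4DB2528EA1E5.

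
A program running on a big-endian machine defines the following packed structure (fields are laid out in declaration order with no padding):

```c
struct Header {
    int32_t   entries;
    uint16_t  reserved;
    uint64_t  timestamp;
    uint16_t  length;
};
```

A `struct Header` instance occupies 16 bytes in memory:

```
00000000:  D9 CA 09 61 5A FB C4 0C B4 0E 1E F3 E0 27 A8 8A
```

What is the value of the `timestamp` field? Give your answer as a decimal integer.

14126864103896244263

`timestamp` follows `entries` (4 B), `reserved` (2 B), so it starts at offset 4 + 2 = 6 and occupies 8 bytes.
Bytes at offsets 6..13: C4 0C B4 0E 1E F3 E0 27.
Big-endian stores the most-significant byte at the lowest address.
The bytes are already most-significant first: 0xC40CB40E1EF3E027.
0xC40CB40E1EF3E027 = 14126864103896244263.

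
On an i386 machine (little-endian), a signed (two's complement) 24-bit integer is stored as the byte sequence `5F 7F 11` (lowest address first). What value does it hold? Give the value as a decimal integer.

Little-endian: lowest address holds the least-significant byte.
Reassemble most-significant byte first: 11 7F 5F → 0x117F5F.
0x117F5F = 1146719.

1146719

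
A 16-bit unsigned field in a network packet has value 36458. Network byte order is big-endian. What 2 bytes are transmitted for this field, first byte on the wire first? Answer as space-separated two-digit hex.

8E 6A

36458 in hexadecimal, padded to 16 bits, is 0x8E6A.
Split into bytes (most-significant first): 8E 6A.
In big-endian order the high byte comes first in memory.
So the memory order matches the most-significant-first order: 8E 6A.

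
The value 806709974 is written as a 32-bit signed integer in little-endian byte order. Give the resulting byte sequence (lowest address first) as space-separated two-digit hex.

806709974 in hexadecimal, padded to 32 bits, is 0x30156AD6.
Split into bytes (most-significant first): 30 15 6A D6.
Little-endian: lowest address holds the least-significant byte.
So at ascending addresses the bytes are D6 6A 15 30.

D6 6A 15 30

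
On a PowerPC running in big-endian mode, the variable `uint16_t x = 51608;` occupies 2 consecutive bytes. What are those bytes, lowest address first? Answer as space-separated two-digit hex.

C9 98

51608 in hexadecimal, padded to 16 bits, is 0xC998.
Split into bytes (most-significant first): C9 98.
Big-endian: lowest address holds the most-significant byte.
So the memory order matches the most-significant-first order: C9 98.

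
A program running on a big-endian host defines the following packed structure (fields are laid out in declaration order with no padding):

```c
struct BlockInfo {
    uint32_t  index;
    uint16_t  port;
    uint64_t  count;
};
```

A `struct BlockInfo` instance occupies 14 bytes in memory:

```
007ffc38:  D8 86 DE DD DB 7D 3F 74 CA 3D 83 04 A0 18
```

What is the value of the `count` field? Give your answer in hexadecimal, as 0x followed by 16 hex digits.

`count` follows `index` (4 B), `port` (2 B), so it starts at offset 4 + 2 = 6 and occupies 8 bytes.
Bytes at offsets 6..13: 3F 74 CA 3D 83 04 A0 18.
Big-endian: lowest address holds the most-significant byte.
The bytes are already most-significant first: 0x3F74CA3D8304A018.

0x3F74CA3D8304A018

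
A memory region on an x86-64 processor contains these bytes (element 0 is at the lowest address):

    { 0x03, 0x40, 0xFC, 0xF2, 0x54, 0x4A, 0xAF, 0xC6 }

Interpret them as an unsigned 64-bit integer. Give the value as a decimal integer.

Little-endian stores the least-significant byte at the lowest address.
Reassemble most-significant byte first: C6 AF 4A 54 F2 FC 40 03 → 0xC6AF4A54F2FC4003.
0xC6AF4A54F2FC4003 = 14316743469148422147.

14316743469148422147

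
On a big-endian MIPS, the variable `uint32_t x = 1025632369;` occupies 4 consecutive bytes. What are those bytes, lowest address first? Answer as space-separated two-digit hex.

3D 21 E8 71

1025632369 in hexadecimal, padded to 32 bits, is 0x3D21E871.
Split into bytes (most-significant first): 3D 21 E8 71.
Big-endian: lowest address holds the most-significant byte.
So the memory order matches the most-significant-first order: 3D 21 E8 71.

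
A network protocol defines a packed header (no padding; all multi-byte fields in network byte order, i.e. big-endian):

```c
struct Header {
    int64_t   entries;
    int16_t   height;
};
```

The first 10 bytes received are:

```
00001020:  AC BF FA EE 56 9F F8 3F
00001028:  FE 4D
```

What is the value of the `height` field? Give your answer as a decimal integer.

`height` follows `entries` (8 bytes), so it starts at byte offset 8 and occupies 2 bytes.
Bytes at offsets 8..9: FE 4D.
In big-endian order the high byte comes first in memory.
The bytes are already most-significant first: 0xFE4D.
Top bit is set, so as a signed 16-bit value this is 0xFE4D − 2^16 = -435.

-435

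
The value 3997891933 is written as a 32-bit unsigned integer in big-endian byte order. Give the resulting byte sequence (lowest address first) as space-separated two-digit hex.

EE 4A FD 5D

3997891933 in hexadecimal, padded to 32 bits, is 0xEE4AFD5D.
Split into bytes (most-significant first): EE 4A FD 5D.
Big-endian: lowest address holds the most-significant byte.
So the memory order matches the most-significant-first order: EE 4A FD 5D.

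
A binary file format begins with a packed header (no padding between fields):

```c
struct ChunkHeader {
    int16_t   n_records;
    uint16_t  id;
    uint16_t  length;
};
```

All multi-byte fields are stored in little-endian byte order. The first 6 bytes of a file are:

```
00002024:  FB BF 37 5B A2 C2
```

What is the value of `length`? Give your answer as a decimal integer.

`length` follows `n_records` (2 B), `id` (2 B), so it starts at offset 2 + 2 = 4 and occupies 2 bytes.
Bytes at offsets 4..5: A2 C2.
Little-endian: lowest address holds the least-significant byte.
Reassemble most-significant byte first: C2 A2 → 0xC2A2.
0xC2A2 = 49826.

49826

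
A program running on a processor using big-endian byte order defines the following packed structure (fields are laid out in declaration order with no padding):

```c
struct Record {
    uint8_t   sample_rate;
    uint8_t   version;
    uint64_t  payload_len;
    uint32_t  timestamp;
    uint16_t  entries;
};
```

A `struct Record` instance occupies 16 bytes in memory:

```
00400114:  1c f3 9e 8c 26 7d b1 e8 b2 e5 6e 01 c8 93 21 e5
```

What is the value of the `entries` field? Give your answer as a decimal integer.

`entries` follows `sample_rate` (1 B), `version` (1 B), `payload_len` (8 B), `timestamp` (4 B), so it starts at offset 1 + 1 + 8 + 4 = 14 and occupies 2 bytes.
Bytes at offsets 14..15: 21 E5.
Big-endian stores the most-significant byte at the lowest address.
The bytes are already most-significant first: 0x21E5.
0x21E5 = 8677.

8677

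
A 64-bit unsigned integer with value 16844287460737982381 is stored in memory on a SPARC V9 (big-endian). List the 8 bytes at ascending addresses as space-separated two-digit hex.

E9 C2 EE 33 5F DA 9F AD

16844287460737982381 in hexadecimal, padded to 64 bits, is 0xE9C2EE335FDA9FAD.
Split into bytes (most-significant first): E9 C2 EE 33 5F DA 9F AD.
In big-endian order the high byte comes first in memory.
So the memory order matches the most-significant-first order: E9 C2 EE 33 5F DA 9F AD.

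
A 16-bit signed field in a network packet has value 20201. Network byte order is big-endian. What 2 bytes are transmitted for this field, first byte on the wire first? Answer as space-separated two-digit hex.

20201 in hexadecimal, padded to 16 bits, is 0x4EE9.
Split into bytes (most-significant first): 4E E9.
Big-endian stores the most-significant byte at the lowest address.
So the memory order matches the most-significant-first order: 4E E9.

4E E9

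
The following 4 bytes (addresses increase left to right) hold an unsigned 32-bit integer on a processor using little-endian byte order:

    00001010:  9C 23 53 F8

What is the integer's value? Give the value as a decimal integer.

4166198172

Little-endian: lowest address holds the least-significant byte.
Reassemble most-significant byte first: F8 53 23 9C → 0xF853239C.
0xF853239C = 4166198172.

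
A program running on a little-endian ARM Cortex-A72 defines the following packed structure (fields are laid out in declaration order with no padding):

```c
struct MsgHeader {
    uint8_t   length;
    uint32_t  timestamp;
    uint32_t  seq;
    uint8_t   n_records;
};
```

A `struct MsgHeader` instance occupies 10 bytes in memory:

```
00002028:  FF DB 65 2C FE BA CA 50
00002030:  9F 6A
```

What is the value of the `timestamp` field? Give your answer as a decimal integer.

`timestamp` follows `length` (1 byte), so it starts at byte offset 1 and occupies 4 bytes.
Bytes at offsets 1..4: DB 65 2C FE.
Little-endian: lowest address holds the least-significant byte.
Reassemble most-significant byte first: FE 2C 65 DB → 0xFE2C65DB.
0xFE2C65DB = 4264322523.

4264322523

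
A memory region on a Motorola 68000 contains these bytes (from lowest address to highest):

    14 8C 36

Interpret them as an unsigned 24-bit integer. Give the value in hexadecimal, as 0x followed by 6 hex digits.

0x148C36

Big-endian: lowest address holds the most-significant byte.
The bytes are already most-significant first: 0x148C36.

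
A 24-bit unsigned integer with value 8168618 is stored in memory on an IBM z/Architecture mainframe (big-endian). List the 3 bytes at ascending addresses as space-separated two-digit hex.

7C A4 AA

8168618 in hexadecimal, padded to 24 bits, is 0x7CA4AA.
Split into bytes (most-significant first): 7C A4 AA.
In big-endian order the high byte comes first in memory.
So the memory order matches the most-significant-first order: 7C A4 AA.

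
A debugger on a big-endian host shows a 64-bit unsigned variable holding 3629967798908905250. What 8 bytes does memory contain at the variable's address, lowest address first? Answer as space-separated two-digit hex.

3629967798908905250 in hexadecimal, padded to 64 bits, is 0x32603C7B10126722.
Split into bytes (most-significant first): 32 60 3C 7B 10 12 67 22.
In big-endian order the high byte comes first in memory.
So the memory order matches the most-significant-first order: 32 60 3C 7B 10 12 67 22.

32 60 3C 7B 10 12 67 22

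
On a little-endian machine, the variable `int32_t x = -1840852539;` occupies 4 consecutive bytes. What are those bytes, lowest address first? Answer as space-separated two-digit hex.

Two's complement of -1840852539 in 32 bits: 1840852539 = 0x6DB92E3B; invert → 0x9246D1C4; add 1 → 0x9246D1C5.
Split into bytes (most-significant first): 92 46 D1 C5.
In little-endian order the low byte comes first in memory.
So at ascending addresses the bytes are C5 D1 46 92.

C5 D1 46 92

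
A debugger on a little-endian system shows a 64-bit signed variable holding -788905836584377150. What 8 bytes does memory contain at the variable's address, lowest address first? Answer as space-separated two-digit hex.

C2 E4 27 49 52 3E 0D F5

Two's complement of -788905836584377150 in 64 bits: 788905836584377150 = 0x0AF2C1ADB6D81B3E; invert → 0xF50D3E524927E4C1; add 1 → 0xF50D3E524927E4C2.
Split into bytes (most-significant first): F5 0D 3E 52 49 27 E4 C2.
In little-endian order the low byte comes first in memory.
So at ascending addresses the bytes are C2 E4 27 49 52 3E 0D F5.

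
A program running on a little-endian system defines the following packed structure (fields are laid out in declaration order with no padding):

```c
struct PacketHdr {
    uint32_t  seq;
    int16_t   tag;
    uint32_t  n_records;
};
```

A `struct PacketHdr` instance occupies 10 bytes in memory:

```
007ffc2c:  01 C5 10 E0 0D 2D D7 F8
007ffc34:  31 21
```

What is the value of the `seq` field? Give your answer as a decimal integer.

`seq` is the first field, at byte offset 0, occupying 4 bytes.
Bytes at offsets 0..3: 01 C5 10 E0.
Little-endian: lowest address holds the least-significant byte.
Reassemble most-significant byte first: E0 10 C5 01 → 0xE010C501.
0xE010C501 = 3759195393.

3759195393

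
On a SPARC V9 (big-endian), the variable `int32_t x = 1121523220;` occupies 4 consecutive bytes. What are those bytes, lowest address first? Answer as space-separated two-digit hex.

1121523220 in hexadecimal, padded to 32 bits, is 0x42D91614.
Split into bytes (most-significant first): 42 D9 16 14.
Big-endian: lowest address holds the most-significant byte.
So the memory order matches the most-significant-first order: 42 D9 16 14.

42 D9 16 14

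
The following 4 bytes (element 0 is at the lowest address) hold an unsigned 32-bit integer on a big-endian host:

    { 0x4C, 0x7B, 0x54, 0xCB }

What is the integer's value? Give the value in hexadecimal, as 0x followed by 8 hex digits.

In big-endian order the high byte comes first in memory.
The bytes are already most-significant first: 0x4C7B54CB.

0x4C7B54CB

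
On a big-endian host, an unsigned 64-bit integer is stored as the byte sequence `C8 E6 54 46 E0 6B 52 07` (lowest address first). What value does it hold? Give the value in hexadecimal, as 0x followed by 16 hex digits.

Big-endian: lowest address holds the most-significant byte.
The bytes are already most-significant first: 0xC8E65446E06B5207.

0xC8E65446E06B5207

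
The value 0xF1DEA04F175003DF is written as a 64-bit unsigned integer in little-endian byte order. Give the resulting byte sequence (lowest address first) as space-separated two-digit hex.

Split into bytes (most-significant first): F1 DE A0 4F 17 50 03 DF.
Little-endian: lowest address holds the least-significant byte.
So at ascending addresses the bytes are DF 03 50 17 4F A0 DE F1.

DF 03 50 17 4F A0 DE F1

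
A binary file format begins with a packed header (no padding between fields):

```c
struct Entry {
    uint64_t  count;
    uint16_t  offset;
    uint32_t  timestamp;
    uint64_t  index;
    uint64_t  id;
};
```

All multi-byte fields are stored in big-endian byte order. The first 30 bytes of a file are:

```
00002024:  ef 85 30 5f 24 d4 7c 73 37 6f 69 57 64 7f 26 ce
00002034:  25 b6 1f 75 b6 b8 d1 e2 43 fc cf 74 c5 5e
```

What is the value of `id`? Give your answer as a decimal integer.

`id` follows `count` (8 B), `offset` (2 B), `timestamp` (4 B), `index` (8 B), so it starts at offset 8 + 2 + 4 + 8 = 22 and occupies 8 bytes.
Bytes at offsets 22..29: D1 E2 43 FC CF 74 C5 5E.
Big-endian: lowest address holds the most-significant byte.
The bytes are already most-significant first: 0xD1E243FCCF74C55E.
0xD1E243FCCF74C55E = 15123725251754902878.

15123725251754902878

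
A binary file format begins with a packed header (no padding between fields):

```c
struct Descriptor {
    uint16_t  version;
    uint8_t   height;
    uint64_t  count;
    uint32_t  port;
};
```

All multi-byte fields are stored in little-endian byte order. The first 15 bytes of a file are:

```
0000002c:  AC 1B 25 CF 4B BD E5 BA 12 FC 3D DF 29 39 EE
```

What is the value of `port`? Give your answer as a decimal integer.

3996723679

`port` follows `version` (2 B), `height` (1 B), `count` (8 B), so it starts at offset 2 + 1 + 8 = 11 and occupies 4 bytes.
Bytes at offsets 11..14: DF 29 39 EE.
Little-endian: lowest address holds the least-significant byte.
Reassemble most-significant byte first: EE 39 29 DF → 0xEE3929DF.
0xEE3929DF = 3996723679.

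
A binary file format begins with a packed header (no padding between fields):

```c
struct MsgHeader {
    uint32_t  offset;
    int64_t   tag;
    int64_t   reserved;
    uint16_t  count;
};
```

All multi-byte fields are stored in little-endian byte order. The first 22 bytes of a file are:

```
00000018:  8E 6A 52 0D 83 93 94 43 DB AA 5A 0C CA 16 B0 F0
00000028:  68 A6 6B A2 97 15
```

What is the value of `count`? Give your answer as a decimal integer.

`count` follows `offset` (4 B), `tag` (8 B), `reserved` (8 B), so it starts at offset 4 + 8 + 8 = 20 and occupies 2 bytes.
Bytes at offsets 20..21: 97 15.
In little-endian order the low byte comes first in memory.
Reassemble most-significant byte first: 15 97 → 0x1597.
0x1597 = 5527.

5527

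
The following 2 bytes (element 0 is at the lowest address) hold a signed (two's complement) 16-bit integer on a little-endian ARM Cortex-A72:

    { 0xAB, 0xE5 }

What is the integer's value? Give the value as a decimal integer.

-6741

In little-endian order the low byte comes first in memory.
Reassemble most-significant byte first: E5 AB → 0xE5AB.
Top bit is set, so as a signed 16-bit value this is 0xE5AB − 2^16 = -6741.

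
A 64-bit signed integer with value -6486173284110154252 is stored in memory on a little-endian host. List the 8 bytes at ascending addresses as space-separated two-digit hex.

Two's complement of -6486173284110154252 in 64 bits: 6486173284110154252 = 0x5A03843C9703BA0C; invert → 0xA5FC7BC368FC45F3; add 1 → 0xA5FC7BC368FC45F4.
Split into bytes (most-significant first): A5 FC 7B C3 68 FC 45 F4.
Little-endian: lowest address holds the least-significant byte.
So at ascending addresses the bytes are F4 45 FC 68 C3 7B FC A5.

F4 45 FC 68 C3 7B FC A5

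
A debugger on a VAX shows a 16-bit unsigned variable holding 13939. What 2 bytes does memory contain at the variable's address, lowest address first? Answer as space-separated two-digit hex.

13939 in hexadecimal, padded to 16 bits, is 0x3673.
Split into bytes (most-significant first): 36 73.
Little-endian stores the least-significant byte at the lowest address.
So at ascending addresses the bytes are 73 36.

73 36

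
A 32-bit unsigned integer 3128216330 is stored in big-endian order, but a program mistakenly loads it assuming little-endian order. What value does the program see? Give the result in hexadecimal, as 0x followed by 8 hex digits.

0x0ACB74BA

3128216330 in 32-bit hexadecimal is 0xBA74CB0A.
Stored big-endian, the bytes at ascending addresses are BA 74 CB 0A.
Read back as little-endian, the first byte is least significant, giving 0x0ACB74BA.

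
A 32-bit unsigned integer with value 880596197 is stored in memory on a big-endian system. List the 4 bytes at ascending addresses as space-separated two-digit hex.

880596197 in hexadecimal, padded to 32 bits, is 0x347CD4E5.
Split into bytes (most-significant first): 34 7C D4 E5.
In big-endian order the high byte comes first in memory.
So the memory order matches the most-significant-first order: 34 7C D4 E5.

34 7C D4 E5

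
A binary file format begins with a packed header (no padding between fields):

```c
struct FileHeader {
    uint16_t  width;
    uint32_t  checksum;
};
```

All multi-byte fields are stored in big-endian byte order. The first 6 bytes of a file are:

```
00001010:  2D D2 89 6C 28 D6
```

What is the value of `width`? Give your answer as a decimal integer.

11730

`width` is the first field, at byte offset 0, occupying 2 bytes.
Bytes at offsets 0..1: 2D D2.
In big-endian order the high byte comes first in memory.
The bytes are already most-significant first: 0x2DD2.
0x2DD2 = 11730.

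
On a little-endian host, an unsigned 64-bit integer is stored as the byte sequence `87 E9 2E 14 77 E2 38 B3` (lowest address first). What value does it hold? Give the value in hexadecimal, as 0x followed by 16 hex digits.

Little-endian stores the least-significant byte at the lowest address.
Reassemble most-significant byte first: B3 38 E2 77 14 2E E9 87 → 0xB338E277142EE987.

0xB338E277142EE987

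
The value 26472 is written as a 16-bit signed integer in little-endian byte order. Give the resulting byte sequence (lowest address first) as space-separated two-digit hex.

26472 in hexadecimal, padded to 16 bits, is 0x6768.
Split into bytes (most-significant first): 67 68.
Little-endian stores the least-significant byte at the lowest address.
So at ascending addresses the bytes are 68 67.

68 67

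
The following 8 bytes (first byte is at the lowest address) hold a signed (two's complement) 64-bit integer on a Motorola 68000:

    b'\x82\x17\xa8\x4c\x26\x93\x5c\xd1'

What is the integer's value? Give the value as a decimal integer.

-9072597879296402223

In big-endian order the high byte comes first in memory.
The bytes are already most-significant first: 0x8217A84C26935CD1.
Top bit is set, so as a signed 64-bit value this is 0x8217A84C26935CD1 − 2^64 = -9072597879296402223.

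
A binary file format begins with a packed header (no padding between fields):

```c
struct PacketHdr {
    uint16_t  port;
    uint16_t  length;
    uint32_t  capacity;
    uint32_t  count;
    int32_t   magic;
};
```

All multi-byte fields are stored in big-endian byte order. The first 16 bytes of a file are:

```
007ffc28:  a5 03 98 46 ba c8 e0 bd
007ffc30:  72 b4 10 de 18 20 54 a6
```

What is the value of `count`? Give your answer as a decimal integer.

`count` follows `port` (2 B), `length` (2 B), `capacity` (4 B), so it starts at offset 2 + 2 + 4 = 8 and occupies 4 bytes.
Bytes at offsets 8..11: 72 B4 10 DE.
Big-endian stores the most-significant byte at the lowest address.
The bytes are already most-significant first: 0x72B410DE.
0x72B410DE = 1924403422.

1924403422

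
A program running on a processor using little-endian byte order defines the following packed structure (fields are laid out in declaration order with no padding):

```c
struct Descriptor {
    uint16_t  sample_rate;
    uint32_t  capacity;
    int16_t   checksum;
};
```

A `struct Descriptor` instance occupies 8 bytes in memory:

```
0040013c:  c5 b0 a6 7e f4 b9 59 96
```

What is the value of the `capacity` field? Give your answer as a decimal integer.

`capacity` follows `sample_rate` (2 bytes), so it starts at byte offset 2 and occupies 4 bytes.
Bytes at offsets 2..5: A6 7E F4 B9.
In little-endian order the low byte comes first in memory.
Reassemble most-significant byte first: B9 F4 7E A6 → 0xB9F47EA6.
0xB9F47EA6 = 3119808166.

3119808166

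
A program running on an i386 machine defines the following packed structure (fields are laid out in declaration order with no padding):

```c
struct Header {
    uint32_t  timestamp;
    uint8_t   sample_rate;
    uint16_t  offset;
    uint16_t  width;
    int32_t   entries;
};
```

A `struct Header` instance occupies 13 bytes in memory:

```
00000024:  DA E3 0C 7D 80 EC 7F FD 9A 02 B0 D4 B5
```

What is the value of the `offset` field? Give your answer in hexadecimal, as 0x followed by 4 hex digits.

`offset` follows `timestamp` (4 B), `sample_rate` (1 B), so it starts at offset 4 + 1 = 5 and occupies 2 bytes.
Bytes at offsets 5..6: EC 7F.
Little-endian: lowest address holds the least-significant byte.
Reassemble most-significant byte first: 7F EC → 0x7FEC.

0x7FEC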